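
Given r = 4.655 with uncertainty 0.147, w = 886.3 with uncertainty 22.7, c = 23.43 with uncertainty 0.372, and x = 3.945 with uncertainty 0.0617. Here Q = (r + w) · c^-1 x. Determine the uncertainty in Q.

Let u = r + w = 891.0. δu = √(δr² + δw²) = √(0.0216 + 515) = 22.7, so δu/u = 0.0255.
Q is then a monomial in u, c, x:
δQ/Q = √((δu/u)² + (-1·δc/c)² + (1·δx/x)²) = √(0.000649 + 0.000252 + 0.000245) = 0.0339
Q = 150.0, so δQ = 0.0339 × 150.0 = 5.08.

5.08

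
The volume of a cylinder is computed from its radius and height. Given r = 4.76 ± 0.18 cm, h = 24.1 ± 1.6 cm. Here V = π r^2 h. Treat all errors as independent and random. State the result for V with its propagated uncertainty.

Each factor contributes (exponent × relative error)² to (δV/V)²:
  (2·δr/r)² = (2×0.0378)² = 0.00572;  (1·δh/h)² = (1×0.0664)² = 0.00441
δV/V = √(0.0101) = 0.101
V = 1720 cm^3, so δV = 0.101 × 1720 = 173 cm^3.

1720 ± 173 cm^3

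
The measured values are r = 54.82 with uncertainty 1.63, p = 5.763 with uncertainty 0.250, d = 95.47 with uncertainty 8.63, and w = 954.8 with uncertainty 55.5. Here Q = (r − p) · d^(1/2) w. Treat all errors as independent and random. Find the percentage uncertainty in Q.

8.09%

Let u = r − p = 49.06. δu = √(δr² + δp²) = √(2.66 + 0.0625) = 1.65, so δu/u = 0.0336.
Q is then a monomial in u, d, w:
δQ/Q = √((δu/u)² + (½·δd/d)² + (1·δw/w)²) = √(0.00113 + 0.00204 + 0.00338) = 0.0809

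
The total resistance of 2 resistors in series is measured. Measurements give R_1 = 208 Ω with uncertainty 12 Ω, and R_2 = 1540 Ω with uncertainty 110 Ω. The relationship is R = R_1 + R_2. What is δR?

Sums and differences: (δR)² = Σ (cᵢ δxᵢ)².
  (δR_1)² = 144;  (δR_2)² = 12100
δR = √(12200) = 111 Ω

111 Ω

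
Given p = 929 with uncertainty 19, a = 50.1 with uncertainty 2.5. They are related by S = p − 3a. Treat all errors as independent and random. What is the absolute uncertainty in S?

20.4

For a sum/difference, combine absolute errors in quadrature:
  (δp)² = 361;  (3·δa)² = 56.2
δS = √(417) = 20.4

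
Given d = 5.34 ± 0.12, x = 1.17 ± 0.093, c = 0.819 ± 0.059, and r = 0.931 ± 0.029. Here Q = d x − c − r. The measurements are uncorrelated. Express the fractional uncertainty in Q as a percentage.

Let p = d·x = 6.25. δp/p = √((1·δd/d)² + (1·δx/x)²) = √(0.000505 + 0.00632) = 0.0826, so δp = 0.516.
Q = p − c − r: δQ = √(δp² + δc² + δr²) = √(0.266 + 0.00348 + 0.000841) = 0.520
Q = 4.50, so δQ/Q = 0.520/4.50 = 0.116.

11.6%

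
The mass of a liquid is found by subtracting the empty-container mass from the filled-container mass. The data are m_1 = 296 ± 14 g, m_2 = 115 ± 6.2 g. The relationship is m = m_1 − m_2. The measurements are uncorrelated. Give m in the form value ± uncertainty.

Each term contributes (cᵢ δxᵢ)² to (δm)²:
  (δm_1)² = 196;  (δm_2)² = 38.4
δm = √(234) = 15.3 g
m = 181 g.

181 ± 15.3 g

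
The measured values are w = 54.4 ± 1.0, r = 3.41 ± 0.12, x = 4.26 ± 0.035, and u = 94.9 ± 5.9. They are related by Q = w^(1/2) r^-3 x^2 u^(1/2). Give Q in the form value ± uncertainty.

32.9 ± 3.67

Relative error in a monomial: (δQ/Q)² = Σ (nᵢ · δxᵢ/xᵢ)².
  (½·δw/w)² = (0.5×0.0184)² = 8.45e-05;  (-3·δr/r)² = (-3×0.0352)² = 0.0111;  (2·δx/x)² = (2×0.00822)² = 0.000270;  (½·δu/u)² = (0.5×0.0622)² = 0.000966
δQ/Q = √(0.0125) = 0.112
Q = 32.9, so δQ = 0.112 × 32.9 = 3.67.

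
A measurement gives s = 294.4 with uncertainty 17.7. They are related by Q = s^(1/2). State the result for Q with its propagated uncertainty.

17.16 ± 0.516

Q is a product of powers, so relative uncertainties combine in quadrature:
  (½·δs/s)² = (0.5×0.0601)² = 0.000904
δQ/Q = √(0.000904) = 0.0301
Q = 17.16, so δQ = 0.0301 × 17.16 = 0.516.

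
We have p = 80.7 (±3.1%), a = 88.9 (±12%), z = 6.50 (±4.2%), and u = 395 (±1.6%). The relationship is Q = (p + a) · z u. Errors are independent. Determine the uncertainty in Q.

Let w = p + a = 170. δw = √(δp² + δa²) = √(6.26 + 114) = 11.0, so δw/w = 0.0646.
Q is then a monomial in w, z, u:
δQ/Q = √((δw/w)² + (1·δz/z)² + (1·δu/u)²) = √(0.00417 + 0.00176 + 0.000256) = 0.0787
Q = 4.35e+05, so δQ = 0.0787 × 4.35e+05 = 34300.

34300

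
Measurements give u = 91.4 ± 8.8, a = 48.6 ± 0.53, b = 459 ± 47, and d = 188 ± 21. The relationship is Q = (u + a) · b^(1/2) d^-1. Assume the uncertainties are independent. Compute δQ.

Let w = u + a = 140. δw = √(δu² + δa²) = √(77.4 + 0.281) = 8.82, so δw/w = 0.0630.
Q is then a monomial in w, b, d:
δQ/Q = √((δw/w)² + (½·δb/b)² + (-1·δd/d)²) = √(0.00397 + 0.00262 + 0.0125) = 0.138
Q = 16.0, so δQ = 0.138 × 16.0 = 2.20.

2.20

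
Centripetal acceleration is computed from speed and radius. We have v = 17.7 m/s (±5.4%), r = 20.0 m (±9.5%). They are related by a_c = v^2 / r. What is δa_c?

2.25 m/s^2

Since a_c is a product/quotient, work with relative uncertainties:
  (2·δv/v)² = (2×0.0540)² = 0.0117;  (-1·δr/r)² = (-1×0.0950)² = 0.00903
δa_c/a_c = √(0.0207) = 0.144
a_c = 15.7 m/s^2, so δa_c = 0.144 × 15.7 = 2.25 m/s^2.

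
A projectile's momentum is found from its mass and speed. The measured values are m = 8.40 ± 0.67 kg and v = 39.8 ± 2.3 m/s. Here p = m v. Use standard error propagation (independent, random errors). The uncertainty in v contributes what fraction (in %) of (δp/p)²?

(δp/p)² = (1·δm/m)² + (1·δv/v)²
  m term: (1×0.0798)² = 0.00636
  v term: (1×0.0578)² = 0.00334
Total = 0.00970. Share from v = 0.00334/0.00970 = 0.344.

34.4%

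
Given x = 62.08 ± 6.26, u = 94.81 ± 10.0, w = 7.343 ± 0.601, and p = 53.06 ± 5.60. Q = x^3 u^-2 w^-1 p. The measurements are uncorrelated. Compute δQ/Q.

0.392

Q is a product of powers, so relative uncertainties combine in quadrature:
  (3·δx/x)² = (3×0.101)² = 0.0915;  (-2·δu/u)² = (-2×0.105)² = 0.0445;  (-1·δw/w)² = (-1×0.0818)² = 0.00670;  (1·δp/p)² = (1×0.106)² = 0.0111
δQ/Q = √(0.154) = 0.392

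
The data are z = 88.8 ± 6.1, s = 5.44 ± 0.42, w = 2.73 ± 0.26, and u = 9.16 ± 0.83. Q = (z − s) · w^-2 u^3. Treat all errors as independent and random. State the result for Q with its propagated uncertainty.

8600 ± 2920

Let h = z − s = 83.4. δh = √(δz² + δs²) = √(37.2 + 0.176) = 6.11, so δh/h = 0.0733.
Q is then a monomial in h, w, u:
δQ/Q = √((δh/h)² + (-2·δw/w)² + (3·δu/u)²) = √(0.00538 + 0.0363 + 0.0739) = 0.340
Q = 8600, so δQ = 0.340 × 8600 = 2920.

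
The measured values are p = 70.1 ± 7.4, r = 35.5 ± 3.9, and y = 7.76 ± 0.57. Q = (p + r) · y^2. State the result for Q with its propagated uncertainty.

Let u = p + r = 106. δu = √(δp² + δr²) = √(54.8 + 15.2) = 8.36, so δu/u = 0.0792.
Q is then a monomial in u, y:
δQ/Q = √((δu/u)² + (2·δy/y)²) = √(0.00627 + 0.0216) = 0.167
Q = 6360, so δQ = 0.167 × 6360 = 1060.

6360 ± 1060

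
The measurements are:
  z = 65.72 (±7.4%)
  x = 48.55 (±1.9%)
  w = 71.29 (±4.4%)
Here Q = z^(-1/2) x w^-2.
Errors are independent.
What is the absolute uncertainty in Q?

0.000115

Each factor contributes (exponent × relative error)² to (δQ/Q)²:
  (−½·δz/z)² = (-0.5×0.0740)² = 0.00137;  (1·δx/x)² = (1×0.0190)² = 0.000361;  (-2·δw/w)² = (-2×0.0440)² = 0.00774
δQ/Q = √(0.00947) = 0.0973
Q = 0.001178, so δQ = 0.0973 × 0.001178 = 0.000115.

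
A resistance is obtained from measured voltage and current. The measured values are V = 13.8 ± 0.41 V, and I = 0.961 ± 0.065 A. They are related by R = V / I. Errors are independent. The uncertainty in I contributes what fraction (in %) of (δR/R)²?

(δR/R)² = (1·δV/V)² + (-1·δI/I)²
  V term: (1×0.0297)² = 0.000883
  I term: (-1×0.0676)² = 0.00457
Total = 0.00546. Share from I = 0.00457/0.00546 = 0.838.

83.8%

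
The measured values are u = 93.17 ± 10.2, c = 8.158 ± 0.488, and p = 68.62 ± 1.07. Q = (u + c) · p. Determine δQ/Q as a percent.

10.2%

Let w = u + c = 101.3. δw = √(δu² + δc²) = √(104 + 0.238) = 10.2, so δw/w = 0.101.
Q is then a monomial in w, p:
δQ/Q = √((δw/w)² + (1·δp/p)²) = √(0.0102 + 0.000243) = 0.102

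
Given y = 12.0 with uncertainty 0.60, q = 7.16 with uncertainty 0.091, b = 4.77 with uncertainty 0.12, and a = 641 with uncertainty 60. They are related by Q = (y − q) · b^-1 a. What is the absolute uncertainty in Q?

103

Let u = y − q = 4.84. δu = √(δy² + δq²) = √(0.360 + 0.00828) = 0.607, so δu/u = 0.125.
Q is then a monomial in u, b, a:
δQ/Q = √((δu/u)² + (-1·δb/b)² + (1·δa/a)²) = √(0.0157 + 0.000633 + 0.00876) = 0.158
Q = 650, so δQ = 0.158 × 650 = 103.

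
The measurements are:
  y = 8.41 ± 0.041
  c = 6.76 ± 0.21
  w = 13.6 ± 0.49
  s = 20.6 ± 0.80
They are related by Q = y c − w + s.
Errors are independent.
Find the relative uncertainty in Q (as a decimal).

Let p = y·c = 56.9. δp/p = √((1·δy/y)² + (1·δc/c)²) = √(2.38e-05 + 0.000965) = 0.0314, so δp = 1.79.
Q = p − w + s: δQ = √(δp² + δw² + δs²) = √(3.20 + 0.240 + 0.640) = 2.02
Q = 63.9, so δQ/Q = 2.02/63.9 = 0.0316.

0.0316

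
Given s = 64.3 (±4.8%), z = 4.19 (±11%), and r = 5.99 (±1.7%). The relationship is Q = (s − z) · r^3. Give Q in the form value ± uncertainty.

Let u = s − z = 60.1. δu = √(δs² + δz²) = √(9.53 + 0.212) = 3.12, so δu/u = 0.0519.
Q is then a monomial in u, r:
δQ/Q = √((δu/u)² + (3·δr/r)²) = √(0.00270 + 0.00260) = 0.0728
Q = 12900, so δQ = 0.0728 × 12900 = 940.

12900 ± 940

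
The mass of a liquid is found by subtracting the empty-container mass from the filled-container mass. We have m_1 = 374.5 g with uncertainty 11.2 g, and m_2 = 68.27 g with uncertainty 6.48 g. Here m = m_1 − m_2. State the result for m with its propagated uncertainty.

Absolute uncertainties add in quadrature for a linear combination:
  (δm_1)² = 125;  (δm_2)² = 42.0
δm = √(167) = 12.9 g
m = 306.2 g.

306.2 ± 12.9 g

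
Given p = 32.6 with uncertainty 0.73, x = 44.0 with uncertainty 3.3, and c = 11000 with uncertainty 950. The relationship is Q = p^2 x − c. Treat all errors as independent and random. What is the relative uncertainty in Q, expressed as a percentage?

11.7%

Let w = p^2·x = 46800. δw/w = √((2·δp/p)² + (1·δx/x)²) = √(0.00201 + 0.00562) = 0.0874, so δw = 4080.
Q = w − c: δQ = √(δw² + δc²) = √(1.67e+07 + 9.02e+05) = 4190
Q = 35800, so δQ/Q = 4190/35800 = 0.117.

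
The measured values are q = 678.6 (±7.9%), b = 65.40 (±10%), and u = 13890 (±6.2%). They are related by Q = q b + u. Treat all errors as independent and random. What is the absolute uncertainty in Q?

5720

Let p = q·b = 44380. δp/p = √((1·δq/q)² + (1·δb/b)²) = √(0.00624 + 0.0100) = 0.127, so δp = 5660.
Q = p + u: δQ = √(δp² + δu²) = √(3.2e+07 + 7.42e+05) = 5720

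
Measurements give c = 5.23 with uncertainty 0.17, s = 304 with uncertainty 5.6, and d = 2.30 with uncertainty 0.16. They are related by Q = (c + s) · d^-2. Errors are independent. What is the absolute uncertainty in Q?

8.20

Let u = c + s = 309. δu = √(δc² + δs²) = √(0.0289 + 31.4) = 5.60, so δu/u = 0.0181.
Q is then a monomial in u, d:
δQ/Q = √((δu/u)² + (-2·δd/d)²) = √(0.000328 + 0.0194) = 0.140
Q = 58.5, so δQ = 0.140 × 58.5 = 8.20.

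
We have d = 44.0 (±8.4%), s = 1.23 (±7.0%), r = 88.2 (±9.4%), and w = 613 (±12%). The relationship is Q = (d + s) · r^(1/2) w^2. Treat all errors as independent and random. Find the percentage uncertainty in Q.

Let u = d + s = 45.2. δu = √(δd² + δs²) = √(13.7 + 0.00741) = 3.70, so δu/u = 0.0817.
Q is then a monomial in u, r, w:
δQ/Q = √((δu/u)² + (½·δr/r)² + (2·δw/w)²) = √(0.00668 + 0.00221 + 0.0576) = 0.258

25.8%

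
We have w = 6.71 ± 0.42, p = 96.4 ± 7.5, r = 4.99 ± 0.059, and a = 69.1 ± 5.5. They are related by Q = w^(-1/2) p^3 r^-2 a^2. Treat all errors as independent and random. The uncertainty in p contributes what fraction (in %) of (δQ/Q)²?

(δQ/Q)² = (−½·δw/w)² + (3·δp/p)² + (-2·δr/r)² + (2·δa/a)²
  w term: (-0.5×0.0626)² = 0.000979
  p term: (3×0.0778)² = 0.0545
  r term: (-2×0.0118)² = 0.000559
  a term: (2×0.0796)² = 0.0253
Total = 0.0814. Share from p = 0.0545/0.0814 = 0.670.

67.0%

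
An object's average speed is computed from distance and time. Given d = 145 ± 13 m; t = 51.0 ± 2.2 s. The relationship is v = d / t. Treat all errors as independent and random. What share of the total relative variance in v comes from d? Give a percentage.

81.2%

(δv/v)² = (1·δd/d)² + (-1·δt/t)²
  d term: (1×0.0897)² = 0.00804
  t term: (-1×0.0431)² = 0.00186
Total = 0.00990. Share from d = 0.00804/0.00990 = 0.812.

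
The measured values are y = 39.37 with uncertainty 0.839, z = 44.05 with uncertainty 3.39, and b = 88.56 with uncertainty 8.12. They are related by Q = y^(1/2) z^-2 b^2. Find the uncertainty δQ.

6.08

Each factor contributes (exponent × relative error)² to (δQ/Q)²:
  (½·δy/y)² = (0.5×0.0213)² = 0.000114;  (-2·δz/z)² = (-2×0.0770)² = 0.0237;  (2·δb/b)² = (2×0.0917)² = 0.0336
δQ/Q = √(0.0574) = 0.240
Q = 25.36, so δQ = 0.240 × 25.36 = 6.08.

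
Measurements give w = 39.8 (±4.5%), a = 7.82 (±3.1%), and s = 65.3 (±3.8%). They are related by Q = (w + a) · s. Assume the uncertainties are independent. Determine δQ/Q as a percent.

Let u = w + a = 47.6. δu = √(δw² + δa²) = √(3.21 + 0.0588) = 1.81, so δu/u = 0.0380.
Q is then a monomial in u, s:
δQ/Q = √((δu/u)² + (1·δs/s)²) = √(0.00144 + 0.00144) = 0.0537

5.37%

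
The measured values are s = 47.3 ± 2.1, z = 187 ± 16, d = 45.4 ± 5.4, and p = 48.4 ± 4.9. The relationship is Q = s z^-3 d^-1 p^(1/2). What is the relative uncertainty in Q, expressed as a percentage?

29.1%

For a monomial Q ∝ s, z^-3, d^-1, p^(1/2), fractional errors add in quadrature:
  (1·δs/s)² = (1×0.0444)² = 0.00197;  (-3·δz/z)² = (-3×0.0856)² = 0.0659;  (-1·δd/d)² = (-1×0.119)² = 0.0141;  (½·δp/p)² = (0.5×0.101)² = 0.00256
δQ/Q = √(0.0846) = 0.291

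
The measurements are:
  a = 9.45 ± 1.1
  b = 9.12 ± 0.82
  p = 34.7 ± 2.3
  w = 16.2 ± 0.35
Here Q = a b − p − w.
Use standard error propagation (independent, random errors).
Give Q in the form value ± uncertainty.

Let h = a·b = 86.2. δh/h = √((1·δa/a)² + (1·δb/b)²) = √(0.0135 + 0.00808) = 0.147, so δh = 12.7.
Q = h − p − w: δQ = √(δh² + δp² + δw²) = √(161 + 5.29 + 0.122) = 12.9
Q = 35.3.

35.3 ± 12.9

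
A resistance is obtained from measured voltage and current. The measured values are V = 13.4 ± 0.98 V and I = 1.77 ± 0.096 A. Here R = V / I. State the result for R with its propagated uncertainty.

7.57 ± 0.689 Ω

R is a product of powers, so relative uncertainties combine in quadrature:
  (1·δV/V)² = (1×0.0731)² = 0.00535;  (-1·δI/I)² = (-1×0.0542)² = 0.00294
δR/R = √(0.00829) = 0.0911
R = 7.57 Ω, so δR = 0.0911 × 7.57 = 0.689 Ω.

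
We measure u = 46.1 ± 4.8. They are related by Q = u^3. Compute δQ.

30600

Q ∝ u^3, so δQ/Q = |3| · δu/u = 3 × 0.104 = 0.312.
Q = 98000, so δQ = 0.312 × 98000 = 30600.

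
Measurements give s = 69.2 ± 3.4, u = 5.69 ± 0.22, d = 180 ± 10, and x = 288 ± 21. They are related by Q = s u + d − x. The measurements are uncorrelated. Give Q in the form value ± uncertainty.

286 ± 33.9

Let p = s·u = 394. δp/p = √((1·δs/s)² + (1·δu/u)²) = √(0.00241 + 0.00149) = 0.0625, so δp = 24.6.
Q = p + d − x: δQ = √(δp² + δd² + δx²) = √(606 + 100 + 441) = 33.9
Q = 286.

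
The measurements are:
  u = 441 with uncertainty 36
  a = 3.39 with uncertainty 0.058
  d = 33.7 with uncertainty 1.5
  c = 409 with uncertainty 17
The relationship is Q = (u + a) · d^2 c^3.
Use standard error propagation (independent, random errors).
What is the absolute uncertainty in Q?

Let w = u + a = 444. δw = √(δu² + δa²) = √(1300 + 0.00336) = 36.0, so δw/w = 0.0810.
Q is then a monomial in w, d, c:
δQ/Q = √((δw/w)² + (2·δd/d)² + (3·δc/c)²) = √(0.00656 + 0.00792 + 0.0155) = 0.173
Q = 3.45e+13, so δQ = 0.173 × 3.45e+13 = 5.98e+12.

5.98e+12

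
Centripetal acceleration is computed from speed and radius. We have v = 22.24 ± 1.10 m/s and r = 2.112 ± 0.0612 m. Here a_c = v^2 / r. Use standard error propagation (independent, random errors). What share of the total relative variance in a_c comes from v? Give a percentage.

(δa_c/a_c)² = (2·δv/v)² + (-1·δr/r)²
  v term: (2×0.0495)² = 0.00979
  r term: (-1×0.0290)² = 0.000840
Total = 0.0106. Share from v = 0.00979/0.0106 = 0.921.

92.1%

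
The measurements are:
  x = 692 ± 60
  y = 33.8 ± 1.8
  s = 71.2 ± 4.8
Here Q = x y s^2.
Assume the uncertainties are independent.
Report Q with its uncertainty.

(1.19 ± 0.200) × 10^8

Products/powers → add relative errors in quadrature, weighted by exponent:
  (1·δx/x)² = (1×0.0867)² = 0.00752;  (1·δy/y)² = (1×0.0533)² = 0.00284;  (2·δs/s)² = (2×0.0674)² = 0.0182
δQ/Q = √(0.0285) = 0.169
Q = 1.19e+08, so δQ = 0.169 × 1.19e+08 = 2e+07.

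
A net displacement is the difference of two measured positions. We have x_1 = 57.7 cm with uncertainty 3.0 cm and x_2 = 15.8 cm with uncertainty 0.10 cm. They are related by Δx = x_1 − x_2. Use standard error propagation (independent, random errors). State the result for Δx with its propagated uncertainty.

41.9 ± 3.00 cm

Each term contributes (cᵢ δxᵢ)² to (δΔx)²:
  (δx_1)² = 9.00;  (δx_2)² = 0.0100
δΔx = √(9.01) = 3.00 cm
Δx = 41.9 cm.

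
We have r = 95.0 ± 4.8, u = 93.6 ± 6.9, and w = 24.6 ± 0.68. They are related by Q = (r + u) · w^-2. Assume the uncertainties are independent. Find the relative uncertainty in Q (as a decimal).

0.0710

Let h = r + u = 189. δh = √(δr² + δu²) = √(23.0 + 47.6) = 8.41, so δh/h = 0.0446.
Q is then a monomial in h, w:
δQ/Q = √((δh/h)² + (-2·δw/w)²) = √(0.00199 + 0.00306) = 0.0710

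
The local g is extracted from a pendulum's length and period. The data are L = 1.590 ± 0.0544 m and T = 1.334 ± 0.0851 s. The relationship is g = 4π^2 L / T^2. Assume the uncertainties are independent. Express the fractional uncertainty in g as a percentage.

For a monomial g ∝ L, T^-2, fractional errors add in quadrature:
  (1·δL/L)² = (1×0.0342)² = 0.00117;  (-2·δT/T)² = (-2×0.0638)² = 0.0163
δg/g = √(0.0174) = 0.132

13.2%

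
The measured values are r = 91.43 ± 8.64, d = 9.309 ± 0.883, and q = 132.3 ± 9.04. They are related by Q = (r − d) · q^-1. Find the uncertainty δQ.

0.0782

Let u = r − d = 82.12. δu = √(δr² + δd²) = √(74.6 + 0.780) = 8.69, so δu/u = 0.106.
Q is then a monomial in u, q:
δQ/Q = √((δu/u)² + (-1·δq/q)²) = √(0.0112 + 0.00467) = 0.126
Q = 0.6207, so δQ = 0.126 × 0.6207 = 0.0782.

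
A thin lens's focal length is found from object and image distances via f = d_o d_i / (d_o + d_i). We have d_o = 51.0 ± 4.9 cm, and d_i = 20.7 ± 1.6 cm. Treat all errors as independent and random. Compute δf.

0.907 cm

∂f/∂d_o = (d_i/(d_o+d_i))² = 0.0833;  ∂f/∂d_i = (d_o/(d_o+d_i))² = 0.506
δf = √((∂f/∂d_o · δd_o)² + (∂f/∂d_i · δd_i)²) = √(0.167 + 0.655) = 0.907 cm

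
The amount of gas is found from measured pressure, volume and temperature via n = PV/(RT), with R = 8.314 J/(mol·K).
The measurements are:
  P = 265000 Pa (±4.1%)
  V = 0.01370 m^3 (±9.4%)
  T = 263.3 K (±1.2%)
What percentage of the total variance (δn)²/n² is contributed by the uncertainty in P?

15.8%

(δn/n)² = (1·δP/P)² + (1·δV/V)² + (-1·δT/T)²
  P term: (1×0.0410)² = 0.00168
  V term: (1×0.0940)² = 0.00884
  T term: (-1×0.0120)² = 0.000144
Total = 0.0107. Share from P = 0.00168/0.0107 = 0.158.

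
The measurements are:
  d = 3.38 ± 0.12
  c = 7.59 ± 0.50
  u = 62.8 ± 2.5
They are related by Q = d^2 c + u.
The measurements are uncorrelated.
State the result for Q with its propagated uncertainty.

150 ± 8.76

Let p = d^2·c = 86.7. δp/p = √((2·δd/d)² + (1·δc/c)²) = √(0.00504 + 0.00434) = 0.0969, so δp = 8.40.
Q = p + u: δQ = √(δp² + δu²) = √(70.5 + 6.25) = 8.76
Q = 150.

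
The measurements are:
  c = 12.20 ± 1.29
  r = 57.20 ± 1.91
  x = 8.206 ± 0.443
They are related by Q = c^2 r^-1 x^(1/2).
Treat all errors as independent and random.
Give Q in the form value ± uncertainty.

Q is a product of powers, so relative uncertainties combine in quadrature:
  (2·δc/c)² = (2×0.106)² = 0.0447;  (-1·δr/r)² = (-1×0.0334)² = 0.00111;  (½·δx/x)² = (0.5×0.0540)² = 0.000729
δQ/Q = √(0.0466) = 0.216
Q = 7.454, so δQ = 0.216 × 7.454 = 1.61.

7.454 ± 1.61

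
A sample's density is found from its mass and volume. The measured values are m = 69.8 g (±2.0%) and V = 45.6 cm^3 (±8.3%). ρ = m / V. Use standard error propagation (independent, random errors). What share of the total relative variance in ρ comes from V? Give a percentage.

(δρ/ρ)² = (1·δm/m)² + (-1·δV/V)²
  m term: (1×0.0200)² = 0.000400
  V term: (-1×0.0830)² = 0.00689
Total = 0.00729. Share from V = 0.00689/0.00729 = 0.945.

94.5%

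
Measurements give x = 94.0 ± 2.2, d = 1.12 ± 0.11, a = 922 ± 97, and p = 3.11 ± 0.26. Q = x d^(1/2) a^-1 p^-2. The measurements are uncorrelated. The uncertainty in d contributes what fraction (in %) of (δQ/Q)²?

(δQ/Q)² = (1·δx/x)² + (½·δd/d)² + (-1·δa/a)² + (-2·δp/p)²
  x term: (1×0.0234)² = 0.000548
  d term: (0.5×0.0982)² = 0.00241
  a term: (-1×0.105)² = 0.0111
  p term: (-2×0.0836)² = 0.0280
Total = 0.0420. Share from d = 0.00241/0.0420 = 0.0574.

5.74%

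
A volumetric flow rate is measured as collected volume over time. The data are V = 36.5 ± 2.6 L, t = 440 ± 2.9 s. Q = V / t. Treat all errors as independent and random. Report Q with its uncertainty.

0.0830 ± 0.00593 L/s

Q is a product of powers, so relative uncertainties combine in quadrature:
  (1·δV/V)² = (1×0.0712)² = 0.00507;  (-1·δt/t)² = (-1×0.00659)² = 4.34e-05
δQ/Q = √(0.00512) = 0.0715
Q = 0.0830 L/s, so δQ = 0.0715 × 0.0830 = 0.00593 L/s.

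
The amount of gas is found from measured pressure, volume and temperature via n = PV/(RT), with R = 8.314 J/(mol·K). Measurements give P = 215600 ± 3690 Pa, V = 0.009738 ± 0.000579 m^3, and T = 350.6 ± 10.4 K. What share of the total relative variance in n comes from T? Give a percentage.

18.7%

(δn/n)² = (1·δP/P)² + (1·δV/V)² + (-1·δT/T)²
  P term: (1×0.0171)² = 0.000293
  V term: (1×0.0595)² = 0.00354
  T term: (-1×0.0297)² = 0.000880
Total = 0.00471. Share from T = 0.000880/0.00471 = 0.187.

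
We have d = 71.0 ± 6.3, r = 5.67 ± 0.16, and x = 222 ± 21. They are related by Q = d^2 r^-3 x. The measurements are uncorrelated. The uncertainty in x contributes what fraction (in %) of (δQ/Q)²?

18.8%

(δQ/Q)² = (2·δd/d)² + (-3·δr/r)² + (1·δx/x)²
  d term: (2×0.0887)² = 0.0315
  r term: (-3×0.0282)² = 0.00717
  x term: (1×0.0946)² = 0.00895
Total = 0.0476. Share from x = 0.00895/0.0476 = 0.188.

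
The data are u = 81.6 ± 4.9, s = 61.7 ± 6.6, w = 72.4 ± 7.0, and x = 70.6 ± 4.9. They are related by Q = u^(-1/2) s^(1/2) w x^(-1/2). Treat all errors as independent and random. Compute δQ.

For a monomial Q ∝ u^(-1/2), s^(1/2), w, x^(-1/2), fractional errors add in quadrature:
  (−½·δu/u)² = (-0.5×0.0600)² = 0.000901;  (½·δs/s)² = (0.5×0.107)² = 0.00286;  (1·δw/w)² = (1×0.0967)² = 0.00935;  (−½·δx/x)² = (-0.5×0.0694)² = 0.00120
δQ/Q = √(0.0143) = 0.120
Q = 7.49, so δQ = 0.120 × 7.49 = 0.896.

0.896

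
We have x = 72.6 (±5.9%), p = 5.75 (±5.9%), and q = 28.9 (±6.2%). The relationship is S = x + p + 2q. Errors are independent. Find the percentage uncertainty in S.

4.11%

Absolute uncertainties add in quadrature for a linear combination:
  (δx)² = 18.3;  (δp)² = 0.115;  (2·δq)² = 12.8
δS = √(31.3) = 5.60
S = 136, so δS/S = 5.60/136 = 0.0411.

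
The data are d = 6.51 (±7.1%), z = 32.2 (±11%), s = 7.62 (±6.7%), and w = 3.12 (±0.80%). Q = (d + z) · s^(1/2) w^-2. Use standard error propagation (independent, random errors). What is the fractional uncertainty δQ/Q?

Let u = d + z = 38.7. δu = √(δd² + δz²) = √(0.214 + 12.5) = 3.57, so δu/u = 0.0923.
Q is then a monomial in u, s, w:
δQ/Q = √((δu/u)² + (½·δs/s)² + (-2·δw/w)²) = √(0.00851 + 0.00112 + 0.000256) = 0.0995

0.0995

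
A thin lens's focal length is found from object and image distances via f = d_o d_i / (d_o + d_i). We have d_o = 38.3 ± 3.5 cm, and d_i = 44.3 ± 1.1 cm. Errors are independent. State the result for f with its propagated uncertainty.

20.5 ± 1.03 cm

∂f/∂d_o = (d_i/(d_o+d_i))² = 0.288;  ∂f/∂d_i = (d_o/(d_o+d_i))² = 0.215
δf = √((∂f/∂d_o · δd_o)² + (∂f/∂d_i · δd_i)²) = √(1.01 + 0.0559) = 1.03 cm
f = 20.5 cm.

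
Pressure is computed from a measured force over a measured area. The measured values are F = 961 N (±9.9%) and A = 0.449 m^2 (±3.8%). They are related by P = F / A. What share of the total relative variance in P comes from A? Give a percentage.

(δP/P)² = (1·δF/F)² + (-1·δA/A)²
  F term: (1×0.0990)² = 0.00980
  A term: (-1×0.0380)² = 0.00144
Total = 0.0112. Share from A = 0.00144/0.0112 = 0.128.

12.8%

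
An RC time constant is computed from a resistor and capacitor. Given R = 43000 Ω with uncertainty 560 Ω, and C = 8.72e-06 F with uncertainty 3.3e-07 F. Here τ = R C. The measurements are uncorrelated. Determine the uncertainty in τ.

τ is a product of powers, so relative uncertainties combine in quadrature:
  (1·δR/R)² = (1×0.0130)² = 0.000170;  (1·δC/C)² = (1×0.0378)² = 0.00143
δτ/τ = √(0.00160) = 0.0400
τ = 0.375 s, so δτ = 0.0400 × 0.375 = 0.0150 s.

0.0150 s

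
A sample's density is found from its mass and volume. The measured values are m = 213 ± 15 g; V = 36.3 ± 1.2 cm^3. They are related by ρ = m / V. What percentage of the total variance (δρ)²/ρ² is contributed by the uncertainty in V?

(δρ/ρ)² = (1·δm/m)² + (-1·δV/V)²
  m term: (1×0.0704)² = 0.00496
  V term: (-1×0.0331)² = 0.00109
Total = 0.00605. Share from V = 0.00109/0.00605 = 0.181.

18.1%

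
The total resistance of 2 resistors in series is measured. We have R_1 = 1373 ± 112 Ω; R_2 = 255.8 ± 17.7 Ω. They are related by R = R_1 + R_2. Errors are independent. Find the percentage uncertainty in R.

6.96%

Sums and differences: (δR)² = Σ (cᵢ δxᵢ)².
  (δR_1)² = 12500;  (δR_2)² = 313
δR = √(12900) = 113 Ω
R = 1629 Ω, so δR/R = 113/1629 = 0.0696.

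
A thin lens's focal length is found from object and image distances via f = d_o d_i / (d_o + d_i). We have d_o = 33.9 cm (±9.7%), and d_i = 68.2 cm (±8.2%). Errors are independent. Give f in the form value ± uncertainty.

∂f/∂d_o = (d_i/(d_o+d_i))² = 0.446;  ∂f/∂d_i = (d_o/(d_o+d_i))² = 0.110
δf = √((∂f/∂d_o · δd_o)² + (∂f/∂d_i · δd_i)²) = √(2.15 + 0.380) = 1.59 cm
f = 22.6 cm.

22.6 ± 1.59 cm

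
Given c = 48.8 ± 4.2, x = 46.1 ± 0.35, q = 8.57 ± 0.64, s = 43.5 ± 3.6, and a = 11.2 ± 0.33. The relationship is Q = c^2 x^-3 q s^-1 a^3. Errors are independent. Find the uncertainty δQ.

1.51

Relative error in a monomial: (δQ/Q)² = Σ (nᵢ · δxᵢ/xᵢ)².
  (2·δc/c)² = (2×0.0861)² = 0.0296;  (-3·δx/x)² = (-3×0.00759)² = 0.000519;  (1·δq/q)² = (1×0.0747)² = 0.00558;  (-1·δs/s)² = (-1×0.0828)² = 0.00685;  (3·δa/a)² = (3×0.0295)² = 0.00781
δQ/Q = √(0.0504) = 0.224
Q = 6.73, so δQ = 0.224 × 6.73 = 1.51.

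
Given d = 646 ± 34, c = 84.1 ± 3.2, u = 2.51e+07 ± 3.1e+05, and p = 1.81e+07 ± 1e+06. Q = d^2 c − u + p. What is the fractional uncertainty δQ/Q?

0.145

Let w = d^2·c = 3.51e+07. δw/w = √((2·δd/d)² + (1·δc/c)²) = √(0.0111 + 0.00145) = 0.112, so δw = 3.93e+06.
Q = w − u + p: δQ = √(δw² + δu² + δp²) = √(1.54e+13 + 9.61e+10 + 1e+12) = 4.07e+06
Q = 2.81e+07, so δQ/Q = 4.07e+06/2.81e+07 = 0.145.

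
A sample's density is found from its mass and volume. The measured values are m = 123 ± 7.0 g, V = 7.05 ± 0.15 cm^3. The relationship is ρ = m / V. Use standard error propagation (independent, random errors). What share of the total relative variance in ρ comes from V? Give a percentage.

(δρ/ρ)² = (1·δm/m)² + (-1·δV/V)²
  m term: (1×0.0569)² = 0.00324
  V term: (-1×0.0213)² = 0.000453
Total = 0.00369. Share from V = 0.000453/0.00369 = 0.123.

12.3%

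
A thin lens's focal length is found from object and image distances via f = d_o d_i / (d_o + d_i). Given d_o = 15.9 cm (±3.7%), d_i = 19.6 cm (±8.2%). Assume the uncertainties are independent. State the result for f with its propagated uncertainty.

8.78 ± 0.369 cm

∂f/∂d_o = (d_i/(d_o+d_i))² = 0.305;  ∂f/∂d_i = (d_o/(d_o+d_i))² = 0.201
δf = √((∂f/∂d_o · δd_o)² + (∂f/∂d_i · δd_i)²) = √(0.0322 + 0.104) = 0.369 cm
f = 8.78 cm.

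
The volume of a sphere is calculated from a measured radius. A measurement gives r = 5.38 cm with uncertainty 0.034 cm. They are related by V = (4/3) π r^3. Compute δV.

V is a product of powers, so relative uncertainties combine in quadrature:
  (3·δr/r)² = (3×0.00632)² = 0.000359
δV/V = √(0.000359) = 0.0190
V = 652 cm^3, so δV = 0.0190 × 652 = 12.4 cm^3.

12.4 cm^3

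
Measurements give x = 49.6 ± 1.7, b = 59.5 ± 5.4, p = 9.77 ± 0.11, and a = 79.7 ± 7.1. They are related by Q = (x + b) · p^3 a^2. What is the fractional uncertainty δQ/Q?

0.189

Let u = x + b = 109. δu = √(δx² + δb²) = √(2.89 + 29.2) = 5.66, so δu/u = 0.0519.
Q is then a monomial in u, p, a:
δQ/Q = √((δu/u)² + (3·δp/p)² + (2·δa/a)²) = √(0.00269 + 0.00114 + 0.0317) = 0.189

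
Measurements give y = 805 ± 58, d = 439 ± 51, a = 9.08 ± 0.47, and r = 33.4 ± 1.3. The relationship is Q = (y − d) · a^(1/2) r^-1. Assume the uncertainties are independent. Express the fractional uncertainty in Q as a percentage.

Let u = y − d = 366. δu = √(δy² + δd²) = √(3360 + 2600) = 77.2, so δu/u = 0.211.
Q is then a monomial in u, a, r:
δQ/Q = √((δu/u)² + (½·δa/a)² + (-1·δr/r)²) = √(0.0445 + 0.000670 + 0.00151) = 0.216

21.6%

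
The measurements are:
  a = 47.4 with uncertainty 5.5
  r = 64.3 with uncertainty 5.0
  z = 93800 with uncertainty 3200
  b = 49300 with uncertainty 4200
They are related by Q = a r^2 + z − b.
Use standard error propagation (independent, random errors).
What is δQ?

38400

Let p = a·r^2 = 1.96e+05. δp/p = √((1·δa/a)² + (2·δr/r)²) = √(0.0135 + 0.0242) = 0.194, so δp = 38000.
Q = p + z − b: δQ = √(δp² + δz² + δb²) = √(1.45e+09 + 1.02e+07 + 1.76e+07) = 38400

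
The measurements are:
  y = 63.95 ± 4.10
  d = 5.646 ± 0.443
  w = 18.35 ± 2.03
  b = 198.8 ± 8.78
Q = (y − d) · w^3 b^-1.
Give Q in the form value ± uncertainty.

Let u = y − d = 58.30. δu = √(δy² + δd²) = √(16.8 + 0.196) = 4.12, so δu/u = 0.0707.
Q is then a monomial in u, w, b:
δQ/Q = √((δu/u)² + (3·δw/w)² + (-1·δb/b)²) = √(0.00500 + 0.110 + 0.00195) = 0.342
Q = 1812, so δQ = 0.342 × 1812 = 620.

1812 ± 620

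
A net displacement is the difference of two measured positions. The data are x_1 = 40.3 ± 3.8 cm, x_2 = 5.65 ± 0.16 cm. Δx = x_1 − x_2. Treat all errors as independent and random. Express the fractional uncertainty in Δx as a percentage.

Absolute uncertainties add in quadrature for a linear combination:
  (δx_1)² = 14.4;  (δx_2)² = 0.0256
δΔx = √(14.5) = 3.80 cm
Δx = 34.6 cm, so δΔx/Δx = 3.80/34.6 = 0.110.

11.0%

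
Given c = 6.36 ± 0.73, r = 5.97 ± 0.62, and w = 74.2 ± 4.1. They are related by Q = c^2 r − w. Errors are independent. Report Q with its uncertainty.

Let p = c^2·r = 241. δp/p = √((2·δc/c)² + (1·δr/r)²) = √(0.0527 + 0.0108) = 0.252, so δp = 60.8.
Q = p − w: δQ = √(δp² + δw²) = √(3700 + 16.8) = 61.0
Q = 167.

167 ± 61.0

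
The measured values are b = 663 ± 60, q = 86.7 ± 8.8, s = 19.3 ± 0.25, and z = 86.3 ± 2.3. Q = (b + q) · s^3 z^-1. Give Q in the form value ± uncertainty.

62500 ± 5850

Let u = b + q = 750. δu = √(δb² + δq²) = √(3600 + 77.4) = 60.6, so δu/u = 0.0809.
Q is then a monomial in u, s, z:
δQ/Q = √((δu/u)² + (3·δs/s)² + (-1·δz/z)²) = √(0.00654 + 0.00151 + 0.000710) = 0.0936
Q = 62500, so δQ = 0.0936 × 62500 = 5850.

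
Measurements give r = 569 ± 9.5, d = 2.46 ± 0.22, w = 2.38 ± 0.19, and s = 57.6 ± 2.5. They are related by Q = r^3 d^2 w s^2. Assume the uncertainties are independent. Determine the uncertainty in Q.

1.94e+12

Q is a product of powers, so relative uncertainties combine in quadrature:
  (3·δr/r)² = (3×0.0167)² = 0.00251;  (2·δd/d)² = (2×0.0894)² = 0.0320;  (1·δw/w)² = (1×0.0798)² = 0.00637;  (2·δs/s)² = (2×0.0434)² = 0.00754
δQ/Q = √(0.0484) = 0.220
Q = 8.8e+12, so δQ = 0.220 × 8.8e+12 = 1.94e+12.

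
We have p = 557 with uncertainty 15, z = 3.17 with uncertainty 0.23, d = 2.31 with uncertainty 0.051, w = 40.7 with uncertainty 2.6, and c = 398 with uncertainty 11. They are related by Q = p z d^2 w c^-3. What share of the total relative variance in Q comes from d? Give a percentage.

10.3%

(δQ/Q)² = (1·δp/p)² + (1·δz/z)² + (2·δd/d)² + (1·δw/w)² + (-3·δc/c)²
  p term: (1×0.0269)² = 0.000725
  z term: (1×0.0726)² = 0.00526
  d term: (2×0.0221)² = 0.00195
  w term: (1×0.0639)² = 0.00408
  c term: (-3×0.0276)² = 0.00687
Total = 0.0189. Share from d = 0.00195/0.0189 = 0.103.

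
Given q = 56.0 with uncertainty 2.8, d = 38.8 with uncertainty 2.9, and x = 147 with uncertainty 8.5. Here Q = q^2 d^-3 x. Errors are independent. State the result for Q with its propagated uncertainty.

Since Q is a product/quotient, work with relative uncertainties:
  (2·δq/q)² = (2×0.0500)² = 0.0100;  (-3·δd/d)² = (-3×0.0747)² = 0.0503;  (1·δx/x)² = (1×0.0578)² = 0.00334
δQ/Q = √(0.0636) = 0.252
Q = 7.89, so δQ = 0.252 × 7.89 = 1.99.

7.89 ± 1.99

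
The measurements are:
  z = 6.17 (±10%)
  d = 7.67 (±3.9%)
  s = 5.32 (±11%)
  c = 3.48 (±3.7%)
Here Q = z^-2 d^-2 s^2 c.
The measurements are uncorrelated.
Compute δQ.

Products/powers → add relative errors in quadrature, weighted by exponent:
  (-2·δz/z)² = (-2×0.100)² = 0.0400;  (-2·δd/d)² = (-2×0.0390)² = 0.00608;  (2·δs/s)² = (2×0.110)² = 0.0484;  (1·δc/c)² = (1×0.0370)² = 0.00137
δQ/Q = √(0.0959) = 0.310
Q = 0.0440, so δQ = 0.310 × 0.0440 = 0.0136.

0.0136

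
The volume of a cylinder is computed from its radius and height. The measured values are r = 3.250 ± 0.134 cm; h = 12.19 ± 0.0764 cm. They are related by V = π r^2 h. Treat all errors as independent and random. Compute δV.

33.5 cm^3

Relative error in a monomial: (δV/V)² = Σ (nᵢ · δxᵢ/xᵢ)².
  (2·δr/r)² = (2×0.0412)² = 0.00680;  (1·δh/h)² = (1×0.00627)² = 3.93e-05
δV/V = √(0.00684) = 0.0827
V = 404.5 cm^3, so δV = 0.0827 × 404.5 = 33.5 cm^3.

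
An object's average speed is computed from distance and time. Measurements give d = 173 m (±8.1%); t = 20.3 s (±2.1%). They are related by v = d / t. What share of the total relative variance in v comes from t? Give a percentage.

(δv/v)² = (1·δd/d)² + (-1·δt/t)²
  d term: (1×0.0810)² = 0.00656
  t term: (-1×0.0210)² = 0.000441
Total = 0.00700. Share from t = 0.000441/0.00700 = 0.0630.

6.30%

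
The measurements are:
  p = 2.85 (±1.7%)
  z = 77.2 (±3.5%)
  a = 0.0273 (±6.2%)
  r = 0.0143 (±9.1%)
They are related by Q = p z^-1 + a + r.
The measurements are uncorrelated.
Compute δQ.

0.00257

Let w = p·z^-1 = 0.0369. δw/w = √((1·δp/p)² + (-1·δz/z)²) = √(0.000289 + 0.00123) = 0.0389, so δw = 0.00144.
Q = w + a + r: δQ = √(δw² + δa² + δr²) = √(2.06e-06 + 2.86e-06 + 1.69e-06) = 0.00257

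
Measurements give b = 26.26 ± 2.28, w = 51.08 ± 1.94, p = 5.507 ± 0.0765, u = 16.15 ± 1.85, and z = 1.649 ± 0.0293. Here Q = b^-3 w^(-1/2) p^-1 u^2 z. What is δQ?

0.000210

Each factor contributes (exponent × relative error)² to (δQ/Q)²:
  (-3·δb/b)² = (-3×0.0868)² = 0.0678;  (−½·δw/w)² = (-0.5×0.0380)² = 0.000361;  (-1·δp/p)² = (-1×0.0139)² = 0.000193;  (2·δu/u)² = (2×0.115)² = 0.0525;  (1·δz/z)² = (1×0.0178)² = 0.000316
δQ/Q = √(0.121) = 0.348
Q = 0.0006034, so δQ = 0.348 × 0.0006034 = 0.000210.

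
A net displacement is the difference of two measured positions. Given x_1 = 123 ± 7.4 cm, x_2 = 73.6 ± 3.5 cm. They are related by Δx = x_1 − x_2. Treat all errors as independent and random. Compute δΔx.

8.19 cm

Sums and differences: (δΔx)² = Σ (cᵢ δxᵢ)².
  (δx_1)² = 54.8;  (δx_2)² = 12.2
δΔx = √(67.0) = 8.19 cm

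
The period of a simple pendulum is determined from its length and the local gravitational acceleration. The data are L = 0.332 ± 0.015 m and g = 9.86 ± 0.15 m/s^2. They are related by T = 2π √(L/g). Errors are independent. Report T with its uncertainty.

Products/powers → add relative errors in quadrature, weighted by exponent:
  (½·δL/L)² = (0.5×0.0452)² = 0.000510;  (−½·δg/g)² = (-0.5×0.0152)² = 5.79e-05
δT/T = √(0.000568) = 0.0238
T = 1.15 s, so δT = 0.0238 × 1.15 = 0.0275 s.

1.15 ± 0.0275 s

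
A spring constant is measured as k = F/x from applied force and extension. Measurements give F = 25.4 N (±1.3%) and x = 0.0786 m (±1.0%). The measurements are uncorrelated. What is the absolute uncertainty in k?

Products/powers → add relative errors in quadrature, weighted by exponent:
  (1·δF/F)² = (1×0.0130)² = 0.000169;  (-1·δx/x)² = (-1×0.0100)² = 0.000100
δk/k = √(0.000269) = 0.0164
k = 323 N/m, so δk = 0.0164 × 323 = 5.30 N/m.

5.30 N/m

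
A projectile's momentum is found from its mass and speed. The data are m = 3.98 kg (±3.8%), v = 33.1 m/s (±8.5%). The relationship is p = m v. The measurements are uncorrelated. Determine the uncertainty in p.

p is a product of powers, so relative uncertainties combine in quadrature:
  (1·δm/m)² = (1×0.0380)² = 0.00144;  (1·δv/v)² = (1×0.0850)² = 0.00723
δp/p = √(0.00867) = 0.0931
p = 132 kg·m/s, so δp = 0.0931 × 132 = 12.3 kg·m/s.

12.3 kg·m/s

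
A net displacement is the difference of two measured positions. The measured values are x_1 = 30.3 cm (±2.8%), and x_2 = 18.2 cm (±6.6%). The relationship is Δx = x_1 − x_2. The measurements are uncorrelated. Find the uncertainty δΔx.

Absolute uncertainties add in quadrature for a linear combination:
  (δx_1)² = 0.720;  (δx_2)² = 1.44
δΔx = √(2.16) = 1.47 cm

1.47 cm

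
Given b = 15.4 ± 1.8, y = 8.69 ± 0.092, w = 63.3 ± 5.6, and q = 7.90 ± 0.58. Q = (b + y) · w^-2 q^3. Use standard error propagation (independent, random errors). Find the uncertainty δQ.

0.866

Let u = b + y = 24.1. δu = √(δb² + δy²) = √(3.24 + 0.00846) = 1.80, so δu/u = 0.0748.
Q is then a monomial in u, w, q:
δQ/Q = √((δu/u)² + (-2·δw/w)² + (3·δq/q)²) = √(0.00560 + 0.0313 + 0.0485) = 0.292
Q = 2.96, so δQ = 0.292 × 2.96 = 0.866.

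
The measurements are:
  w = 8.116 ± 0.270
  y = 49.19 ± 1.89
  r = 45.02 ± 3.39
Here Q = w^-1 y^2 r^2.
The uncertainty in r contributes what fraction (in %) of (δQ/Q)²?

(δQ/Q)² = (-1·δw/w)² + (2·δy/y)² + (2·δr/r)²
  w term: (-1×0.0333)² = 0.00111
  y term: (2×0.0384)² = 0.00591
  r term: (2×0.0753)² = 0.0227
Total = 0.0297. Share from r = 0.0227/0.0297 = 0.764.

76.4%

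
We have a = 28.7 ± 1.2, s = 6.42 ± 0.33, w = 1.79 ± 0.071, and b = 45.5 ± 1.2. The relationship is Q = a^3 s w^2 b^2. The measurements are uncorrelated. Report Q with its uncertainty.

Products/powers → add relative errors in quadrature, weighted by exponent:
  (3·δa/a)² = (3×0.0418)² = 0.0157;  (1·δs/s)² = (1×0.0514)² = 0.00264;  (2·δw/w)² = (2×0.0397)² = 0.00629;  (2·δb/b)² = (2×0.0264)² = 0.00278
δQ/Q = √(0.0275) = 0.166
Q = 1.01e+09, so δQ = 0.166 × 1.01e+09 = 1.67e+08.

(1.01 ± 0.167) × 10^9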